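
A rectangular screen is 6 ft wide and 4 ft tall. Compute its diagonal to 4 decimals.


Shape: rectangle (diagonal via Pythagoras)
Sides: 6 ft and 4 ft
Formula: d = sqrt(l^2 + w^2)
l^2 = 36, w^2 = 16
l^2 + w^2 = 52
d = sqrt(52)
d = 7.2111
7.2111 ft


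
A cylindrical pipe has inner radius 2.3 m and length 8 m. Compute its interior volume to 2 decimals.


Shape: cylinder
Radius r = 2.3 m, Height h = 8 m
Formula: V = pi * r^2 * h
r^2 = 5.29
V = pi * 5.29 * 8
V = 42.32 * pi
V = 132.95
132.95 m^3


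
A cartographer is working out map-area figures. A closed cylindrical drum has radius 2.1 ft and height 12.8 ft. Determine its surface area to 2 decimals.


Shape: closed cylinder
Radius r = 2.1 ft, Height h = 12.8 ft
Formula: SA = 2*pi*r^2 + 2*pi*r*h = 2*pi*r*(r + h)
r + h = 14.9
2 * r * (r + h) = 2 * 2.1 * 14.9 = 62.58
SA = 62.58 * pi
SA = 196.6
196.6 ft^2


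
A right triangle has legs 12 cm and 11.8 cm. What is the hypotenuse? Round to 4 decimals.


Shape: right triangle
Legs a = 12 cm, b = 11.8 cm
Formula: c = sqrt(a^2 + b^2)
a^2 = 144, b^2 = 139.24
a^2 + b^2 = 283.24
c = sqrt(283.24)
c = 16.8297
16.8297 cm


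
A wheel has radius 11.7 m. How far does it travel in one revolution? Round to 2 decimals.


Shape: circle
Radius r = 11.7 m
Formula: C = 2 * pi * r
C = 2 * pi * 11.7
C = 23.4 * pi
C = 73.51
73.51 m


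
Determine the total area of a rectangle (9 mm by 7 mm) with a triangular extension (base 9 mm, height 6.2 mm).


Composite shape: rectangle + triangle
Rectangle area = 9 * 7 = 63
Triangle area = 0.5 * 9 * 6.2 = 27.9
Total = 63 + 27.9
Total = 90.9
90.9 mm^2


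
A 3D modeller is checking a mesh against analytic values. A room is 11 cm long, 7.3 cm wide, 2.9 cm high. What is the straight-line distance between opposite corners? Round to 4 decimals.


Shape: rectangular box (space diagonal)
l = 11 cm, w = 7.3 cm, h = 2.9 cm
Visualize: the diagonal of the base, then a right triangle with that diagonal and the height.
Formula: d = sqrt(l^2 + w^2 + h^2)
l^2 + w^2 + h^2 = 121 + 53.29 + 8.41 = 182.7
d = sqrt(182.7)
d = 13.5167
13.5167 cm


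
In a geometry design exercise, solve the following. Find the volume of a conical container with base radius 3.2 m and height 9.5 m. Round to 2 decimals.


Shape: cone
Radius r = 3.2 m, Height h = 9.5 m
Formula: V = (1/3) * pi * r^2 * h
r^2 = 10.24
pi * r^2 * h = pi * 10.24 * 9.5 = 97.28 * pi
V = 97.28 * pi / 3
V = 101.87
101.87 m^3


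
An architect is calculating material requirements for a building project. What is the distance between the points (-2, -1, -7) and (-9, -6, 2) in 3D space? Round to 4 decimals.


3D distance between two points
P1 = (-2, -1, -7), P2 = (-9, -6, 2)
Formula: d = sqrt((x2-x1)^2 + (y2-y1)^2 + (z2-z1)^2)
dx = -9 - -2 = -7
dy = -6 - -1 = -5
dz = 2 - -7 = 9
dx^2 + dy^2 + dz^2 = 49 + 25 + 81 = 155
d = sqrt(155)
d = 12.4499
12.4499 units


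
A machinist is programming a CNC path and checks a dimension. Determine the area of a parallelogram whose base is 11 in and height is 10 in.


Shape: parallelogram
Base b = 11 in, Height h = 10 in
Formula: A = b * h
A = 11 * 10
A = 110
110 in^2


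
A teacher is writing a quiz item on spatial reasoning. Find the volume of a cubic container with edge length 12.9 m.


Shape: cube
Side s = 12.9 m
Formula: V = s^3
V = 12.9 * 12.9 * 12.9
V = 166.41 * 12.9
V = 2146.689
2146.689 m^3


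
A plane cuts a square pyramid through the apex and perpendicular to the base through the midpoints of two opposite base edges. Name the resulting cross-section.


Solid: square pyramid
Cutting plane: through the apex and perpendicular to the base through the midpoints of two opposite base edges
Visualize the intersection of the plane with the solid's surface.
The boundary of the cut region is a isosceles triangle.
isosceles triangle


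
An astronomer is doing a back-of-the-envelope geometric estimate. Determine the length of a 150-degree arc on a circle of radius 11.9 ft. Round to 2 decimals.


Shape: circular arc
Radius r = 11.9 ft, Angle = 150 degrees
Formula: L = (angle/360) * 2 * pi * r
2 * pi * r = 23.8 * pi
L = (150/360) * 23.8 * pi
L = 9.916667 * pi
L = 31.15
31.15 ft


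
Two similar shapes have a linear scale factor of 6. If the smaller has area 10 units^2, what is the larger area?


Linear scale factor k = 6
Original area = 10 units^2
Rule: under a linear scaling by k, areas scale by k^2.
k^2 = 6^2 = 36
New area = 10 * 36
New area = 360
360 units^2


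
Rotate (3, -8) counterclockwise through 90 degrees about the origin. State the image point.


Transformation: rotation about the origin
Original point: (3, -8)
Rule for 90 deg counterclockwise: (x, y) -> (-y, x)
Apply: (3, -8) -> (8, 3)
(8, 3)


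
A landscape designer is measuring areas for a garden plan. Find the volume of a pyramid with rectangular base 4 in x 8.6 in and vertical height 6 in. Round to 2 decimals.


Shape: rectangular pyramid
Base: 4 in x 8.6 in, Height h = 6 in
Formula: V = (1/3) * base_area * h
base_area = 4 * 8.6 = 34.4
base_area * h = 34.4 * 6 = 206.4
V = 206.4 / 3
V = 68.8
68.8 in^3


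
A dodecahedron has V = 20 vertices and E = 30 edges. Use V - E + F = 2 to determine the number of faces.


Polyhedron: dodecahedron
Euler's formula for convex polyhedra: V - E + F = 2
Given: V = 20 vertices and E = 30 edges
Solve for F:
F = 2 + E - V = 2 + 30 - 20 = 12
12 faces


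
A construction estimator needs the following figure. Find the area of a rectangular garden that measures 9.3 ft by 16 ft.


Shape: rectangle
Length l = 9.3 ft, Width w = 16 ft
Formula: A = l * w
A = 9.3 * 16
A = 148.8
148.8 ft^2


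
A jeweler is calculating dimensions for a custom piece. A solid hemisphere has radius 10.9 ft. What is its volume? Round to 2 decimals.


Shape: hemisphere (half of a sphere)
Radius r = 10.9 ft
Formula: V = (1/2) * (4/3) * pi * r^3 = (2/3) * pi * r^3
r^3 = 1295.029
(2/3) * 1295.029 = 863.352667
V = 863.352667 * pi
V = 2712.3
2712.3 ft^3


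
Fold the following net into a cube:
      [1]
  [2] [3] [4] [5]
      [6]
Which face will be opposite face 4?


Net: cross layout. Take square 3 as the base (bottom).
Fold the four squares in the horizontal row up around 3: 2 -> left, 4 -> right, 5 wraps to the top.
Fold 1 and 6 up from 3: 1 -> back, 6 -> front.
Opposite pairs are therefore: (1, 6), (2, 4), (3, 5).
Face 4 is opposite face 2.
face 2


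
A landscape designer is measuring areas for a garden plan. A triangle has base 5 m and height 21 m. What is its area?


Shape: triangle
Base b = 5 m, Height h = 21 m
Formula: A = (1/2) * b * h
A = 0.5 * 5 * 21
A = 0.5 * 105
A = 52.5
52.5 m^2


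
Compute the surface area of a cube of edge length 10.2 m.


Shape: cube
Side s = 10.2 m
A cube has 6 square faces.
Formula: SA = 6 * s^2
s^2 = 104.04
SA = 6 * 104.04
SA = 624.24
624.24 m^2


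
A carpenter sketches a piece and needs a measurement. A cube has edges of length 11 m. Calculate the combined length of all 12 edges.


Shape: cube
Side s = 11 m
A cube has 12 edges, all equal.
Formula: total edge length = 12 * s
Total = 12 * 11
Total = 132
132 m


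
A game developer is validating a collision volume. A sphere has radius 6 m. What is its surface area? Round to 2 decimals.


Shape: sphere
Radius r = 6 m
Formula: SA = 4 * pi * r^2
r^2 = 36
SA = 4 * pi * 36
SA = 144 * pi
SA = 452.39
452.39 m^2


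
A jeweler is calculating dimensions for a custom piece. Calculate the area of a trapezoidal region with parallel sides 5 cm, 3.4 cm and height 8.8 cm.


Shape: trapezoid
Parallel sides a = 5 cm, b = 3.4 cm; Height h = 8.8 cm
Formula: A = (a + b) * h / 2
a + b = 5 + 3.4 = 8.4
A = 8.4 * 8.8 / 2
A = 73.92 / 2
A = 36.96
36.96 cm^2


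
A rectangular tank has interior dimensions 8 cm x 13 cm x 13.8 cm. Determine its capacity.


Shape: rectangular prism
l = 8 cm, w = 13 cm, h = 13.8 cm
Formula: V = l * w * h
V = 8 * 13 * 13.8
V = 104 * 13.8
V = 1435.2
1435.2 cm^3


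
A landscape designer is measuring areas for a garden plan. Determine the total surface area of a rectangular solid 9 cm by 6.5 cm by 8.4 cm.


Shape: rectangular prism
l = 9 cm, w = 6.5 cm, h = 8.4 cm
Formula: SA = 2(lw + lh + wh)
lw = 58.5, lh = 75.6, wh = 54.6
lw + lh + wh = 188.7
SA = 2 * 188.7
SA = 377.4
377.4 cm^2


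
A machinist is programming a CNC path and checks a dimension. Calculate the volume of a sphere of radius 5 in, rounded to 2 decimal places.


Shape: sphere
Radius r = 5 in
Formula: V = (4/3) * pi * r^3
r^3 = 125
(4/3) * 125 = 166.666667
V = 166.666667 * pi
V = 523.6
523.6 in^3


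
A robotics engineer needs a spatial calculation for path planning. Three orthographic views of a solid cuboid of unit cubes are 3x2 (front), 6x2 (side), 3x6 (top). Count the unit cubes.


Orthographic views of a solid rectangular block:
Front view 3 x 2 -> length = 3, height = 2
Side view 6 x 2 -> width = 6, height = 2 (consistent)
Top view 3 x 6 -> confirms length = 3, width = 6
The block is 3 x 6 x 2.
Total unit cubes = 3 * 6 * 2 = 36
36 unit cubes


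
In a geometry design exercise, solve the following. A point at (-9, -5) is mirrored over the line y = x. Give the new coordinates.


Transformation: reflection
Original point: (-9, -5)
Rule for reflection over y = x: (x, y) -> (y, x)
Apply: (-9, -5) -> (-5, -9)
(-5, -9)


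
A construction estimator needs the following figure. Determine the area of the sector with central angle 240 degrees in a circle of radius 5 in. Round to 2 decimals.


Shape: circular sector
Radius r = 5 in, Angle = 240 degrees
Formula: A = (angle/360) * pi * r^2
r^2 = 25
Fraction of circle = 240/360
A = (240/360) * pi * 25
A = 16.666667 * pi
A = 52.36
52.36 in^2


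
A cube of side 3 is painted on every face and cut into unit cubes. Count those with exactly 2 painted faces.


Large cube: 3 x 3 x 3, cut into unit cubes.
n = 3, so n - 2 = 1
Cubes with 2 painted faces lie along the edges, excluding corners.
A cube has 12 edges; each contributes (n - 2) = 1 such cubes.
Count = 12 * 1 = 12
12 unit cubes


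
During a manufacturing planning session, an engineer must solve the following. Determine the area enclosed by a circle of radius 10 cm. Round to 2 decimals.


Shape: circle
Radius r = 10 cm
Formula: A = pi * r^2
r^2 = 10^2 = 100
A = pi * 100
A = 314.16
314.16 cm^2


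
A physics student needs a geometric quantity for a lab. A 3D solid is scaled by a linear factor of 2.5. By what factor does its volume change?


Linear scale factor k = 2.5
Rule: under a linear scaling by k, volumes scale by k^3.
k^3 = 2.5 * 2.5 * 2.5
k^3 = 6.25 * 2.5
k^3 = 15.625
Volume scales by a factor of 15.625.
15.625 (dimensionless)


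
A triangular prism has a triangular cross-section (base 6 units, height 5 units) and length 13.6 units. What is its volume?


Shape: triangular prism
Triangle base = 6 units, triangle height = 5 units, prism length L = 13.6 units
Formula: V = (1/2 * b * h_tri) * L
Cross-section area = 0.5 * 6 * 5 = 15
V = 15 * 13.6
V = 204
204 units^3


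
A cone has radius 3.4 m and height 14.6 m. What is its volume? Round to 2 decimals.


Shape: cone
Radius r = 3.4 m, Height h = 14.6 m
Formula: V = (1/3) * pi * r^2 * h
r^2 = 11.56
pi * r^2 * h = pi * 11.56 * 14.6 = 168.776 * pi
V = 168.776 * pi / 3
V = 176.74
176.74 m^3


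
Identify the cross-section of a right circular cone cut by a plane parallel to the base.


Solid: right circular cone
Cutting plane: parallel to the base
Visualize the intersection of the plane with the solid's surface.
The boundary of the cut region is a circle.
circle


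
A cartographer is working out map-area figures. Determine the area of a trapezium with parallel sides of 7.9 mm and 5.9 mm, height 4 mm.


Shape: trapezoid
Parallel sides a = 7.9 mm, b = 5.9 mm; Height h = 4 mm
Formula: A = (a + b) * h / 2
a + b = 7.9 + 5.9 = 13.8
A = 13.8 * 4 / 2
A = 55.2 / 2
A = 27.6
27.6 mm^2


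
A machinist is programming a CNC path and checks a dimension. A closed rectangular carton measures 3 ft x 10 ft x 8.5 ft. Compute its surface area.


Shape: rectangular prism
l = 3 ft, w = 10 ft, h = 8.5 ft
Formula: SA = 2(lw + lh + wh)
lw = 30, lh = 25.5, wh = 85
lw + lh + wh = 140.5
SA = 2 * 140.5
SA = 281
281 ft^2


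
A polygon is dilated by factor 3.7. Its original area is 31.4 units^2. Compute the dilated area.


Linear scale factor k = 3.7
Original area = 31.4 units^2
Rule: under a linear scaling by k, areas scale by k^2.
k^2 = 3.7^2 = 13.69
New area = 31.4 * 13.69
New area = 429.866
429.866 units^2


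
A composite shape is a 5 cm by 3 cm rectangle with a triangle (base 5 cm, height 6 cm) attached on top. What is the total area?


Composite shape: rectangle + triangle
Rectangle area = 5 * 3 = 15
Triangle area = 0.5 * 5 * 6 = 15
Total = 15 + 15
Total = 30
30 cm^2


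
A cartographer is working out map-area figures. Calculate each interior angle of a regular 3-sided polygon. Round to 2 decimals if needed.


Shape: regular triangle (3 sides)
Formula: interior angle = (n - 2) * 180 / n
(n - 2) = 1
(n - 2) * 180 = 180
angle = 180 / 3
angle = 60
60 degrees


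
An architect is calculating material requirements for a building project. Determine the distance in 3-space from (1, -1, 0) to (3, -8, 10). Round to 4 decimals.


3D distance between two points
P1 = (1, -1, 0), P2 = (3, -8, 10)
Formula: d = sqrt((x2-x1)^2 + (y2-y1)^2 + (z2-z1)^2)
dx = 3 - 1 = 2
dy = -8 - -1 = -7
dz = 10 - 0 = 10
dx^2 + dy^2 + dz^2 = 4 + 49 + 100 = 153
d = sqrt(153)
d = 12.3693
12.3693 units


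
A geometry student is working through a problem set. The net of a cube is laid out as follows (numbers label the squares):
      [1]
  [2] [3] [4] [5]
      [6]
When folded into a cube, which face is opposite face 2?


Net: cross layout. Take square 3 as the base (bottom).
Fold the four squares in the horizontal row up around 3: 2 -> left, 4 -> right, 5 wraps to the top.
Fold 1 and 6 up from 3: 1 -> back, 6 -> front.
Opposite pairs are therefore: (1, 6), (2, 4), (3, 5).
Face 2 is opposite face 4.
face 4


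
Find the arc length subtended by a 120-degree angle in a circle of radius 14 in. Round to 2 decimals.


Shape: circular arc
Radius r = 14 in, Angle = 120 degrees
Formula: L = (angle/360) * 2 * pi * r
2 * pi * r = 28 * pi
L = (120/360) * 28 * pi
L = 9.333333 * pi
L = 29.32
29.32 in


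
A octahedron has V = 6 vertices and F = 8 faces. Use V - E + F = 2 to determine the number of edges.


Polyhedron: octahedron
Euler's formula for convex polyhedra: V - E + F = 2
Given: V = 6 vertices and F = 8 faces
Solve for E:
E = V + F - 2 = 6 + 8 - 2 = 12
12 edges


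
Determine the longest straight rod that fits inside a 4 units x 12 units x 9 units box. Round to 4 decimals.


Shape: rectangular box (space diagonal)
l = 4 units, w = 12 units, h = 9 units
Visualize: the diagonal of the base, then a right triangle with that diagonal and the height.
Formula: d = sqrt(l^2 + w^2 + h^2)
l^2 + w^2 + h^2 = 16 + 144 + 81 = 241
d = sqrt(241)
d = 15.5242
15.5242 units


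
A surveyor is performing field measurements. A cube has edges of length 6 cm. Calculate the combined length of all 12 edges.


Shape: cube
Side s = 6 cm
A cube has 12 edges, all equal.
Formula: total edge length = 12 * s
Total = 12 * 6
Total = 72
72 cm


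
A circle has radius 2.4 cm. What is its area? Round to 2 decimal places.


Shape: circle
Radius r = 2.4 cm
Formula: A = pi * r^2
r^2 = 2.4^2 = 5.76
A = pi * 5.76
A = 18.1
18.1 cm^2


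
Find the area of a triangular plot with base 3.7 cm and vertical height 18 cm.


Shape: triangle
Base b = 3.7 cm, Height h = 18 cm
Formula: A = (1/2) * b * h
A = 0.5 * 3.7 * 18
A = 0.5 * 66.6
A = 33.3
33.3 cm^2


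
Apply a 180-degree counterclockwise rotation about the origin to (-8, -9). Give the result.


Transformation: rotation about the origin
Original point: (-8, -9)
Rule for 180 deg: (x, y) -> (-x, -y)
Apply: (-8, -9) -> (8, 9)
(8, 9)


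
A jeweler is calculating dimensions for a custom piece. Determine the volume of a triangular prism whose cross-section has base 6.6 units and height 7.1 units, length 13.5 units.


Shape: triangular prism
Triangle base = 6.6 units, triangle height = 7.1 units, prism length L = 13.5 units
Formula: V = (1/2 * b * h_tri) * L
Cross-section area = 0.5 * 6.6 * 7.1 = 23.43
V = 23.43 * 13.5
V = 316.305
316.305 units^3


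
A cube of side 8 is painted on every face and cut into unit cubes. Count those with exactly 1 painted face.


Large cube: 8 x 8 x 8, cut into unit cubes.
n = 8, so n - 2 = 6
Cubes with 1 painted face lie in the interior of each face.
A cube has 6 faces; each contributes (n - 2)^2 = 36 such cubes.
Count = 6 * 36 = 216
216 unit cubes


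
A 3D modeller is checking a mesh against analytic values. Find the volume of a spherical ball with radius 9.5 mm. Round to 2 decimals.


Shape: sphere
Radius r = 9.5 mm
Formula: V = (4/3) * pi * r^3
r^3 = 857.375
(4/3) * 857.375 = 1143.166667
V = 1143.166667 * pi
V = 3591.36
3591.36 mm^3


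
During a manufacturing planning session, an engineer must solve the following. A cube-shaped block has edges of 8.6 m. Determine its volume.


Shape: cube
Side s = 8.6 m
Formula: V = s^3
V = 8.6 * 8.6 * 8.6
V = 73.96 * 8.6
V = 636.056
636.056 m^3


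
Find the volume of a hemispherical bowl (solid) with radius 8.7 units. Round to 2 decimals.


Shape: hemisphere (half of a sphere)
Radius r = 8.7 units
Formula: V = (1/2) * (4/3) * pi * r^3 = (2/3) * pi * r^3
r^3 = 658.503
(2/3) * 658.503 = 439.002
V = 439.002 * pi
V = 1379.17
1379.17 units^3


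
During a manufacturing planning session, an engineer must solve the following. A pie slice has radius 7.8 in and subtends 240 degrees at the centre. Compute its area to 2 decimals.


Shape: circular sector
Radius r = 7.8 in, Angle = 240 degrees
Formula: A = (angle/360) * pi * r^2
r^2 = 60.84
Fraction of circle = 240/360
A = (240/360) * pi * 60.84
A = 40.56 * pi
A = 127.42
127.42 in^2


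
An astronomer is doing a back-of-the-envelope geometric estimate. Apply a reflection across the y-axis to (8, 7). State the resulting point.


Transformation: reflection
Original point: (8, 7)
Rule for reflection over the y-axis: (x, y) -> (-x, y)
Apply: (8, 7) -> (-8, 7)
(-8, 7)


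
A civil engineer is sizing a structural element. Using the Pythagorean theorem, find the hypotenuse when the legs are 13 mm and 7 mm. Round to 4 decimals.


Shape: right triangle
Legs a = 13 mm, b = 7 mm
Formula: c = sqrt(a^2 + b^2)
a^2 = 169, b^2 = 49
a^2 + b^2 = 218
c = sqrt(218)
c = 14.7648
14.7648 mm


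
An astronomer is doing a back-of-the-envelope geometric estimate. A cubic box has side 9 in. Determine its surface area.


Shape: cube
Side s = 9 in
A cube has 6 square faces.
Formula: SA = 6 * s^2
s^2 = 81
SA = 6 * 81
SA = 486
486 in^2


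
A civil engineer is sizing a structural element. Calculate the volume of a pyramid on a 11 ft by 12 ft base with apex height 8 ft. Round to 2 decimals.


Shape: rectangular pyramid
Base: 11 ft x 12 ft, Height h = 8 ft
Formula: V = (1/3) * base_area * h
base_area = 11 * 12 = 132
base_area * h = 132 * 8 = 1056
V = 1056 / 3
V = 352
352 ft^3


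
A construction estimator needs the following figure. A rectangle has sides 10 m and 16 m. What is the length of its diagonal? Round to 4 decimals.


Shape: rectangle (diagonal via Pythagoras)
Sides: 10 m and 16 m
Formula: d = sqrt(l^2 + w^2)
l^2 = 100, w^2 = 256
l^2 + w^2 = 356
d = sqrt(356)
d = 18.868
18.868 m


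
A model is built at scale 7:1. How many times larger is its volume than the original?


Linear scale factor k = 7
Rule: under a linear scaling by k, volumes scale by k^3.
k^3 = 7 * 7 * 7
k^3 = 49 * 7
k^3 = 343
Volume scales by a factor of 343.
343 (dimensionless)


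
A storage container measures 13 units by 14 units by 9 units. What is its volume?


Shape: rectangular prism
l = 13 units, w = 14 units, h = 9 units
Formula: V = l * w * h
V = 13 * 14 * 9
V = 182 * 9
V = 1638
1638 units^3


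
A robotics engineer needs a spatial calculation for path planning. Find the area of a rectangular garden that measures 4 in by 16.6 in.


Shape: rectangle
Length l = 4 in, Width w = 16.6 in
Formula: A = l * w
A = 4 * 16.6
A = 66.4
66.4 in^2


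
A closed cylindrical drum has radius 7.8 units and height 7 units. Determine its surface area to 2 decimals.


Shape: closed cylinder
Radius r = 7.8 units, Height h = 7 units
Formula: SA = 2*pi*r^2 + 2*pi*r*h = 2*pi*r*(r + h)
r + h = 14.8
2 * r * (r + h) = 2 * 7.8 * 14.8 = 230.88
SA = 230.88 * pi
SA = 725.33
725.33 units^2


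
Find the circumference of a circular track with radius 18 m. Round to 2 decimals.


Shape: circle
Radius r = 18 m
Formula: C = 2 * pi * r
C = 2 * pi * 18
C = 36 * pi
C = 113.1
113.1 m


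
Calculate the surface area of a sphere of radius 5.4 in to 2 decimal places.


Shape: sphere
Radius r = 5.4 in
Formula: SA = 4 * pi * r^2
r^2 = 29.16
SA = 4 * pi * 29.16
SA = 116.64 * pi
SA = 366.44
366.44 in^2


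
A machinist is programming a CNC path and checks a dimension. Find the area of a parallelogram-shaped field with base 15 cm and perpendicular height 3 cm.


Shape: parallelogram
Base b = 15 cm, Height h = 3 cm
Formula: A = b * h
A = 15 * 3
A = 45
45 cm^2


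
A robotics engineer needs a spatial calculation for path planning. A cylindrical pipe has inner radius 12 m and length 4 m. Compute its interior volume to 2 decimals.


Shape: cylinder
Radius r = 12 m, Height h = 4 m
Formula: V = pi * r^2 * h
r^2 = 144
V = pi * 144 * 4
V = 576 * pi
V = 1809.56
1809.56 m^3


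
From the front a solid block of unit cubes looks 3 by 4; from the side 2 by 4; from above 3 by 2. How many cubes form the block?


Orthographic views of a solid rectangular block:
Front view 3 x 4 -> length = 3, height = 4
Side view 2 x 4 -> width = 2, height = 4 (consistent)
Top view 3 x 2 -> confirms length = 3, width = 2
The block is 3 x 2 x 4.
Total unit cubes = 3 * 2 * 4 = 24
24 unit cubes


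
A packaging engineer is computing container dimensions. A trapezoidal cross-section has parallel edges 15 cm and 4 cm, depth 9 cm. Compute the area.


Shape: trapezoid
Parallel sides a = 15 cm, b = 4 cm; Height h = 9 cm
Formula: A = (a + b) * h / 2
a + b = 15 + 4 = 19
A = 19 * 9 / 2
A = 171 / 2
A = 85.5
85.5 cm^2


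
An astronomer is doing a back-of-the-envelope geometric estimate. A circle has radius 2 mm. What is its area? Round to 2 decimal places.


Shape: circle
Radius r = 2 mm
Formula: A = pi * r^2
r^2 = 2^2 = 4
A = pi * 4
A = 12.57
12.57 mm^2


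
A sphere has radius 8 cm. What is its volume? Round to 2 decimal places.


Shape: sphere
Radius r = 8 cm
Formula: V = (4/3) * pi * r^3
r^3 = 512
(4/3) * 512 = 682.666667
V = 682.666667 * pi
V = 2144.66
2144.66 cm^3


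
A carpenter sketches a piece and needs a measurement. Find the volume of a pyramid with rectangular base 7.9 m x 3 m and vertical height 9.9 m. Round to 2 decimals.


Shape: rectangular pyramid
Base: 7.9 m x 3 m, Height h = 9.9 m
Formula: V = (1/3) * base_area * h
base_area = 7.9 * 3 = 23.7
base_area * h = 23.7 * 9.9 = 234.63
V = 234.63 / 3
V = 78.21
78.21 m^3


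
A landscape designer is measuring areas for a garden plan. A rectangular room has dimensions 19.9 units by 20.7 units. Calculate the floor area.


Shape: rectangle
Length l = 19.9 units, Width w = 20.7 units
Formula: A = l * w
A = 19.9 * 20.7
A = 411.93
411.93 units^2


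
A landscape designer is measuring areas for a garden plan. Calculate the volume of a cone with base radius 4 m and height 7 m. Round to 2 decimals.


Shape: cone
Radius r = 4 m, Height h = 7 m
Formula: V = (1/3) * pi * r^2 * h
r^2 = 16
pi * r^2 * h = pi * 16 * 7 = 112 * pi
V = 112 * pi / 3
V = 117.29
117.29 m^3


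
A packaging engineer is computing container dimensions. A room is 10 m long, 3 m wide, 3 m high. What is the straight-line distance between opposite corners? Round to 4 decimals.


Shape: rectangular box (space diagonal)
l = 10 m, w = 3 m, h = 3 m
Visualize: the diagonal of the base, then a right triangle with that diagonal and the height.
Formula: d = sqrt(l^2 + w^2 + h^2)
l^2 + w^2 + h^2 = 100 + 9 + 9 = 118
d = sqrt(118)
d = 10.8628
10.8628 m


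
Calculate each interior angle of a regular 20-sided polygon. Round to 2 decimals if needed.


Shape: regular icosagon (20 sides)
Formula: interior angle = (n - 2) * 180 / n
(n - 2) = 18
(n - 2) * 180 = 3240
angle = 3240 / 20
angle = 162
162 degrees


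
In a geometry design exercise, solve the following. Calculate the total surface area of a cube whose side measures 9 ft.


Shape: cube
Side s = 9 ft
A cube has 6 square faces.
Formula: SA = 6 * s^2
s^2 = 81
SA = 6 * 81
SA = 486
486 ft^2


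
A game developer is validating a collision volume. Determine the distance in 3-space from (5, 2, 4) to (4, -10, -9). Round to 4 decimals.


3D distance between two points
P1 = (5, 2, 4), P2 = (4, -10, -9)
Formula: d = sqrt((x2-x1)^2 + (y2-y1)^2 + (z2-z1)^2)
dx = 4 - 5 = -1
dy = -10 - 2 = -12
dz = -9 - 4 = -13
dx^2 + dy^2 + dz^2 = 1 + 144 + 169 = 314
d = sqrt(314)
d = 17.72
17.72 units


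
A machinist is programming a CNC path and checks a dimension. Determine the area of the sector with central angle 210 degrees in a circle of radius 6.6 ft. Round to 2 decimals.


Shape: circular sector
Radius r = 6.6 ft, Angle = 210 degrees
Formula: A = (angle/360) * pi * r^2
r^2 = 43.56
Fraction of circle = 210/360
A = (210/360) * pi * 43.56
A = 25.41 * pi
A = 79.83
79.83 ft^2


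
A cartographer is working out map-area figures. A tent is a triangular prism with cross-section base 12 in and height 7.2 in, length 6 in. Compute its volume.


Shape: triangular prism
Triangle base = 12 in, triangle height = 7.2 in, prism length L = 6 in
Formula: V = (1/2 * b * h_tri) * L
Cross-section area = 0.5 * 12 * 7.2 = 43.2
V = 43.2 * 6
V = 259.2
259.2 in^3


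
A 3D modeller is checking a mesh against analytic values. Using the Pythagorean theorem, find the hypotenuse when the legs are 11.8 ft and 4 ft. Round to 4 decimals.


Shape: right triangle
Legs a = 11.8 ft, b = 4 ft
Formula: c = sqrt(a^2 + b^2)
a^2 = 139.24, b^2 = 16
a^2 + b^2 = 155.24
c = sqrt(155.24)
c = 12.4595
12.4595 ft


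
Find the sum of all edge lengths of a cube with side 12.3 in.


Shape: cube
Side s = 12.3 in
A cube has 12 edges, all equal.
Formula: total edge length = 12 * s
Total = 12 * 12.3
Total = 147.6
147.6 in


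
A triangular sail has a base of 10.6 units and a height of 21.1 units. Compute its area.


Shape: triangle
Base b = 10.6 units, Height h = 21.1 units
Formula: A = (1/2) * b * h
A = 0.5 * 10.6 * 21.1
A = 0.5 * 223.66
A = 111.83
111.83 units^2


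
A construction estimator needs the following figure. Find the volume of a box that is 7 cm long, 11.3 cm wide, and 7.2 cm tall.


Shape: rectangular prism
l = 7 cm, w = 11.3 cm, h = 7.2 cm
Formula: V = l * w * h
V = 7 * 11.3 * 7.2
V = 79.1 * 7.2
V = 569.52
569.52 cm^3


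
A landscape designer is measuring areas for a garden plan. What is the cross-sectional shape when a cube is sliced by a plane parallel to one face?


Solid: cube
Cutting plane: parallel to one face
Visualize the intersection of the plane with the solid's surface.
The boundary of the cut region is a square.
square


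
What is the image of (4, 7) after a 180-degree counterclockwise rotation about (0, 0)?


Transformation: rotation about the origin
Original point: (4, 7)
Rule for 180 deg: (x, y) -> (-x, -y)
Apply: (4, 7) -> (-4, -7)
(-4, -7)


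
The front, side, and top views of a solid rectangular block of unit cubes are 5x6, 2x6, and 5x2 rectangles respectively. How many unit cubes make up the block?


Orthographic views of a solid rectangular block:
Front view 5 x 6 -> length = 5, height = 6
Side view 2 x 6 -> width = 2, height = 6 (consistent)
Top view 5 x 2 -> confirms length = 5, width = 2
The block is 5 x 2 x 6.
Total unit cubes = 5 * 2 * 6 = 60
60 unit cubes


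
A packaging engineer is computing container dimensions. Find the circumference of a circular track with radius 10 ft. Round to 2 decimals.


Shape: circle
Radius r = 10 ft
Formula: C = 2 * pi * r
C = 2 * pi * 10
C = 20 * pi
C = 62.83
62.83 ft


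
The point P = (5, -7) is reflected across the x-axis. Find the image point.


Transformation: reflection
Original point: (5, -7)
Rule for reflection over the x-axis: (x, y) -> (x, -y)
Apply: (5, -7) -> (5, 7)
(5, 7)


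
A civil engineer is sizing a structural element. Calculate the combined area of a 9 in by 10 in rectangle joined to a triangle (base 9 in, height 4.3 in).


Composite shape: rectangle + triangle
Rectangle area = 9 * 10 = 90
Triangle area = 0.5 * 9 * 4.3 = 19.35
Total = 90 + 19.35
Total = 109.35
109.35 in^2


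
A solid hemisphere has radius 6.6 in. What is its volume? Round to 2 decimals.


Shape: hemisphere (half of a sphere)
Radius r = 6.6 in
Formula: V = (1/2) * (4/3) * pi * r^3 = (2/3) * pi * r^3
r^3 = 287.496
(2/3) * 287.496 = 191.664
V = 191.664 * pi
V = 602.13
602.13 in^3


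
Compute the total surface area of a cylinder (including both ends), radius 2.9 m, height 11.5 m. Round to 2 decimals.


Shape: closed cylinder
Radius r = 2.9 m, Height h = 11.5 m
Formula: SA = 2*pi*r^2 + 2*pi*r*h = 2*pi*r*(r + h)
r + h = 14.4
2 * r * (r + h) = 2 * 2.9 * 14.4 = 83.52
SA = 83.52 * pi
SA = 262.39
262.39 m^2


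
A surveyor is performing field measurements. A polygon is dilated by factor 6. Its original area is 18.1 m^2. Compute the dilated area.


Linear scale factor k = 6
Original area = 18.1 m^2
Rule: under a linear scaling by k, areas scale by k^2.
k^2 = 6^2 = 36
New area = 18.1 * 36
New area = 651.6
651.6 m^2


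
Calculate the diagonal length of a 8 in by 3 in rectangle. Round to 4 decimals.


Shape: rectangle (diagonal via Pythagoras)
Sides: 8 in and 3 in
Formula: d = sqrt(l^2 + w^2)
l^2 = 64, w^2 = 9
l^2 + w^2 = 73
d = sqrt(73)
d = 8.544
8.544 in


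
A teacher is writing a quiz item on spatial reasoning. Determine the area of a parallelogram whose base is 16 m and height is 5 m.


Shape: parallelogram
Base b = 16 m, Height h = 5 m
Formula: A = b * h
A = 16 * 5
A = 80
80 m^2


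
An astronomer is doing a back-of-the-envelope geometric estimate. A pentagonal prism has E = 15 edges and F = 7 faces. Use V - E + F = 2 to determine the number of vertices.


Polyhedron: pentagonal prism
Euler's formula for convex polyhedra: V - E + F = 2
Given: E = 15 edges and F = 7 faces
Solve for V:
V = 2 + E - F = 2 + 15 - 7 = 10
10 vertices


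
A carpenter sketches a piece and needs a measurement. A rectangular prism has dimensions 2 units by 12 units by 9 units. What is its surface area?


Shape: rectangular prism
l = 2 units, w = 12 units, h = 9 units
Formula: SA = 2(lw + lh + wh)
lw = 24, lh = 18, wh = 108
lw + lh + wh = 150
SA = 2 * 150
SA = 300
300 units^2


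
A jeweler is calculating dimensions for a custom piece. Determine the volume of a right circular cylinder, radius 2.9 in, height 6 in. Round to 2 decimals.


Shape: cylinder
Radius r = 2.9 in, Height h = 6 in
Formula: V = pi * r^2 * h
r^2 = 8.41
V = pi * 8.41 * 6
V = 50.46 * pi
V = 158.52
158.52 in^3


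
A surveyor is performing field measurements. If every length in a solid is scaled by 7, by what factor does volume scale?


Linear scale factor k = 7
Rule: under a linear scaling by k, volumes scale by k^3.
k^3 = 7 * 7 * 7
k^3 = 49 * 7
k^3 = 343
Volume scales by a factor of 343.
343 (dimensionless)


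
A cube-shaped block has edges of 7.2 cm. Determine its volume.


Shape: cube
Side s = 7.2 cm
Formula: V = s^3
V = 7.2 * 7.2 * 7.2
V = 51.84 * 7.2
V = 373.248
373.248 cm^3


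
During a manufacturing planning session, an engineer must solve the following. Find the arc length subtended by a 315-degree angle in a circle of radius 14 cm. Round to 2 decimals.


Shape: circular arc
Radius r = 14 cm, Angle = 315 degrees
Formula: L = (angle/360) * 2 * pi * r
2 * pi * r = 28 * pi
L = (315/360) * 28 * pi
L = 24.5 * pi
L = 76.97
76.97 cm


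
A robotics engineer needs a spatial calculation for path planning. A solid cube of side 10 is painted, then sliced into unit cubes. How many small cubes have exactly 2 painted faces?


Large cube: 10 x 10 x 10, cut into unit cubes.
n = 10, so n - 2 = 8
Cubes with 2 painted faces lie along the edges, excluding corners.
A cube has 12 edges; each contributes (n - 2) = 8 such cubes.
Count = 12 * 8 = 96
96 unit cubes


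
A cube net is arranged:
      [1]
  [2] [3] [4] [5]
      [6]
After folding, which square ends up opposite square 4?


Net: cross layout. Take square 3 as the base (bottom).
Fold the four squares in the horizontal row up around 3: 2 -> left, 4 -> right, 5 wraps to the top.
Fold 1 and 6 up from 3: 1 -> back, 6 -> front.
Opposite pairs are therefore: (1, 6), (2, 4), (3, 5).
Face 4 is opposite face 2.
face 2


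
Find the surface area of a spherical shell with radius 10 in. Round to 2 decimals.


Shape: sphere
Radius r = 10 in
Formula: SA = 4 * pi * r^2
r^2 = 100
SA = 4 * pi * 100
SA = 400 * pi
SA = 1256.64
1256.64 in^2


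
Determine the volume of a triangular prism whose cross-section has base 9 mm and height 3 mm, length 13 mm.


Shape: triangular prism
Triangle base = 9 mm, triangle height = 3 mm, prism length L = 13 mm
Formula: V = (1/2 * b * h_tri) * L
Cross-section area = 0.5 * 9 * 3 = 13.5
V = 13.5 * 13
V = 175.5
175.5 mm^3


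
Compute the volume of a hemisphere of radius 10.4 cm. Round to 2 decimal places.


Shape: hemisphere (half of a sphere)
Radius r = 10.4 cm
Formula: V = (1/2) * (4/3) * pi * r^3 = (2/3) * pi * r^3
r^3 = 1124.864
(2/3) * 1124.864 = 749.909333
V = 749.909333 * pi
V = 2355.91
2355.91 cm^3


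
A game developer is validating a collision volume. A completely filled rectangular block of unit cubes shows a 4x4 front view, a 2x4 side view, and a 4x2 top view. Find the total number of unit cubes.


Orthographic views of a solid rectangular block:
Front view 4 x 4 -> length = 4, height = 4
Side view 2 x 4 -> width = 2, height = 4 (consistent)
Top view 4 x 2 -> confirms length = 4, width = 2
The block is 4 x 2 x 4.
Total unit cubes = 4 * 2 * 4 = 32
32 unit cubes


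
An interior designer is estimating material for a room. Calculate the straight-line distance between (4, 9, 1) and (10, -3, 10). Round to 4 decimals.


3D distance between two points
P1 = (4, 9, 1), P2 = (10, -3, 10)
Formula: d = sqrt((x2-x1)^2 + (y2-y1)^2 + (z2-z1)^2)
dx = 10 - 4 = 6
dy = -3 - 9 = -12
dz = 10 - 1 = 9
dx^2 + dy^2 + dz^2 = 36 + 144 + 81 = 261
d = sqrt(261)
d = 16.1555
16.1555 units


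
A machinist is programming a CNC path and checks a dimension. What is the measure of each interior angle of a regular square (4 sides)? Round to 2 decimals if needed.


Shape: regular square (4 sides)
Formula: interior angle = (n - 2) * 180 / n
(n - 2) = 2
(n - 2) * 180 = 360
angle = 360 / 4
angle = 90
90 degrees


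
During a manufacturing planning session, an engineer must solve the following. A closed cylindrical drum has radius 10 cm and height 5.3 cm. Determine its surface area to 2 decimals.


Shape: closed cylinder
Radius r = 10 cm, Height h = 5.3 cm
Formula: SA = 2*pi*r^2 + 2*pi*r*h = 2*pi*r*(r + h)
r + h = 15.3
2 * r * (r + h) = 2 * 10 * 15.3 = 306
SA = 306 * pi
SA = 961.33
961.33 cm^2


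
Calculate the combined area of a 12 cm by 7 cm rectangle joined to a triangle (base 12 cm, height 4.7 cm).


Composite shape: rectangle + triangle
Rectangle area = 12 * 7 = 84
Triangle area = 0.5 * 12 * 4.7 = 28.2
Total = 84 + 28.2
Total = 112.2
112.2 cm^2


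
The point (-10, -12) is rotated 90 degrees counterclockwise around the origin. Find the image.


Transformation: rotation about the origin
Original point: (-10, -12)
Rule for 90 deg counterclockwise: (x, y) -> (-y, x)
Apply: (-10, -12) -> (12, -10)
(12, -10)


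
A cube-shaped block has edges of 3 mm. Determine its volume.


Shape: cube
Side s = 3 mm
Formula: V = s^3
V = 3 * 3 * 3
V = 9 * 3
V = 27
27 mm^3


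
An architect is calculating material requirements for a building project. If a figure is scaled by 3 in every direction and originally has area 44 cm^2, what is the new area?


Linear scale factor k = 3
Original area = 44 cm^2
Rule: under a linear scaling by k, areas scale by k^2.
k^2 = 3^2 = 9
New area = 44 * 9
New area = 396
396 cm^2


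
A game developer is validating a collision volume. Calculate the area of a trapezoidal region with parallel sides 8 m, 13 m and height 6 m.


Shape: trapezoid
Parallel sides a = 8 m, b = 13 m; Height h = 6 m
Formula: A = (a + b) * h / 2
a + b = 8 + 13 = 21
A = 21 * 6 / 2
A = 126 / 2
A = 63
63 m^2


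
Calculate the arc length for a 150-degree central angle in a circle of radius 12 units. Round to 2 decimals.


Shape: circular arc
Radius r = 12 units, Angle = 150 degrees
Formula: L = (angle/360) * 2 * pi * r
2 * pi * r = 24 * pi
L = (150/360) * 24 * pi
L = 10 * pi
L = 31.42
31.42 units


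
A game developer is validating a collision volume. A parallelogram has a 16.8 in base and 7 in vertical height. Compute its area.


Shape: parallelogram
Base b = 16.8 in, Height h = 7 in
Formula: A = b * h
A = 16.8 * 7
A = 117.6
117.6 in^2


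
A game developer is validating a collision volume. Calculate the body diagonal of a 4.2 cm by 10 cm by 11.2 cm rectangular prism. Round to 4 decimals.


Shape: rectangular box (space diagonal)
l = 4.2 cm, w = 10 cm, h = 11.2 cm
Visualize: the diagonal of the base, then a right triangle with that diagonal and the height.
Formula: d = sqrt(l^2 + w^2 + h^2)
l^2 + w^2 + h^2 = 17.64 + 100 + 125.44 = 243.08
d = sqrt(243.08)
d = 15.591
15.591 cm


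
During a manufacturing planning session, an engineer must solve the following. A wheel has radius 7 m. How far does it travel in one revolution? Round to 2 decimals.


Shape: circle
Radius r = 7 m
Formula: C = 2 * pi * r
C = 2 * pi * 7
C = 14 * pi
C = 43.98
43.98 m


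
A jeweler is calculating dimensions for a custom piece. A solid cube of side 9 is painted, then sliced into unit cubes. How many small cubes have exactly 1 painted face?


Large cube: 9 x 9 x 9, cut into unit cubes.
n = 9, so n - 2 = 7
Cubes with 1 painted face lie in the interior of each face.
A cube has 6 faces; each contributes (n - 2)^2 = 49 such cubes.
Count = 6 * 49 = 294
294 unit cubes


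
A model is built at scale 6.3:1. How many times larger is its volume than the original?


Linear scale factor k = 6.3
Rule: under a linear scaling by k, volumes scale by k^3.
k^3 = 6.3 * 6.3 * 6.3
k^3 = 39.69 * 6.3
k^3 = 250.047
Volume scales by a factor of 250.047.
250.047 (dimensionless)


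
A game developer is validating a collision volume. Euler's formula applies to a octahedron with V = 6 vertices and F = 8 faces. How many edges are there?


Polyhedron: octahedron
Euler's formula for convex polyhedra: V - E + F = 2
Given: V = 6 vertices and F = 8 faces
Solve for E:
E = V + F - 2 = 6 + 8 - 2 = 12
12 edges


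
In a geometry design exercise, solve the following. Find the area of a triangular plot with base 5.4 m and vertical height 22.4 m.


Shape: triangle
Base b = 5.4 m, Height h = 22.4 m
Formula: A = (1/2) * b * h
A = 0.5 * 5.4 * 22.4
A = 0.5 * 120.96
A = 60.48
60.48 m^2


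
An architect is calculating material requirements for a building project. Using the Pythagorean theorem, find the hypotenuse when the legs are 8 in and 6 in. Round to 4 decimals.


Shape: right triangle
Legs a = 8 in, b = 6 in
Formula: c = sqrt(a^2 + b^2)
a^2 = 64, b^2 = 36
a^2 + b^2 = 100
c = sqrt(100)
c = 10.0
10 in


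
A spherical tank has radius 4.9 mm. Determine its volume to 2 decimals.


Shape: sphere
Radius r = 4.9 mm
Formula: V = (4/3) * pi * r^3
r^3 = 117.649
(4/3) * 117.649 = 156.865333
V = 156.865333 * pi
V = 492.81
492.81 mm^3


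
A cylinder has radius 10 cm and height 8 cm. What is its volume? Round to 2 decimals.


Shape: cylinder
Radius r = 10 cm, Height h = 8 cm
Formula: V = pi * r^2 * h
r^2 = 100
V = pi * 100 * 8
V = 800 * pi
V = 2513.27
2513.27 cm^3
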